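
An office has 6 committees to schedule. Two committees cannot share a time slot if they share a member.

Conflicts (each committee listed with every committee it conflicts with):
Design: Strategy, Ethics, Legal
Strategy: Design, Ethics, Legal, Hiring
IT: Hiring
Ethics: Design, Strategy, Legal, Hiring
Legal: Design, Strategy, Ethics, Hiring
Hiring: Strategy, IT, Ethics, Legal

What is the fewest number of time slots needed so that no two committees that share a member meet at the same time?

4

Design, Strategy, Ethics, Legal all conflict with each other, so at least 4 time slots are needed.
4 time slots suffice: time slot 1 → {Design, Hiring}; time slot 2 → {Strategy, IT}; time slot 3 → {Legal}; time slot 4 → {Ethics}. Each listed conflict is separated.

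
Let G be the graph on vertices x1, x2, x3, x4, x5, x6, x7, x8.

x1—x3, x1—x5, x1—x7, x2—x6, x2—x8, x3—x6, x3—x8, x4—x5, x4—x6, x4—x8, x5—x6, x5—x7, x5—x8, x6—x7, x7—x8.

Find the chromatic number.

3

x4, x5, x8 are mutually adjacent, so at least 3 colors are needed.
3 colors suffice: color 1 → {x2, x3, x5}; color 2 → {x1, x6, x8}; color 3 → {x4, x7}. No two adjacent vertices share a color.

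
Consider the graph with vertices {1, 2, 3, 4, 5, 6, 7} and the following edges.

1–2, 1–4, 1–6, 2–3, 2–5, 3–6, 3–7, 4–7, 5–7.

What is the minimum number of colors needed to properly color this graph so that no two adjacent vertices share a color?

3

The cycle 3-6-1-4-7-3 has odd length 5, so it cannot be 2-colored; at least 3 colors are needed.
3 colors suffice: 1=red, 2=blue, 3=red, 4=green, 5=red, 6=blue, 7=blue. No two adjacent vertices share a color.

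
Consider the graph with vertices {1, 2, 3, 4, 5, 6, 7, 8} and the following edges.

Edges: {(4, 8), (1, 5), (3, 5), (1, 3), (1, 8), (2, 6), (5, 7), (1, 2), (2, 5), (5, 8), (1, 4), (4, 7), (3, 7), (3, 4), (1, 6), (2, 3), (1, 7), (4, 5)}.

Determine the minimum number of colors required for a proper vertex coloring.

1, 3, 4, 5, 7 are pairwise adjacent (a clique of size 5), so at least 5 colors are needed.
A valid assignment using 5 colors: 1=red, 2=yellow, 3=green, 4=yellow, 5=blue, 6=blue, 7=purple, 8=green. Every edge joins two different colors.

5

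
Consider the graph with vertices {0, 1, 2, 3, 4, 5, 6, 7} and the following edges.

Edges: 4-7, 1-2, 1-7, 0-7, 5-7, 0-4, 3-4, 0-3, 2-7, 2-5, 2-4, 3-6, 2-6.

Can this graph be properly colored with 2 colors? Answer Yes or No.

2, 4, 7 are mutually adjacent, so at least 3 colors are needed.
So 2 colors are not enough.

No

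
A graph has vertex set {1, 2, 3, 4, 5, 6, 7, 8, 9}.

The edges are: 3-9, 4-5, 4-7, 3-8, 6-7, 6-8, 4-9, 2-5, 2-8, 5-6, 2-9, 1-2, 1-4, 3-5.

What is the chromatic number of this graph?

4 and 9 are adjacent, so at least 2 colors are needed.
2 colors suffice: color red → {1, 5, 7, 8, 9}; color blue → {2, 3, 4, 6}. Each edge has distinct colors on its endpoints.

2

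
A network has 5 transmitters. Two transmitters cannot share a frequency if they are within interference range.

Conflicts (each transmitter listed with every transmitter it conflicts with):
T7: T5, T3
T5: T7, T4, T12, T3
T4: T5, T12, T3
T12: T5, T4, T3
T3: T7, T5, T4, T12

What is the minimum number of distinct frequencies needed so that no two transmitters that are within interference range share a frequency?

T5, T4, T12, T3 are mutually in conflict, so at least 4 frequencies are needed.
4 frequencies suffice: frequency 1 → {T3}; frequency 2 → {T5}; frequency 3 → {T7, T4}; frequency 4 → {T12}. Each listed conflict is separated.

4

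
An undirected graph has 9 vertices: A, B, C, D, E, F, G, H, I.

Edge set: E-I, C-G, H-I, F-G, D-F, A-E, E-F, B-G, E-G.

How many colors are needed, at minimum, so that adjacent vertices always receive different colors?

E, F, G are mutually adjacent, so at least 3 colors are needed.
A valid assignment using 3 colors: A=red, B=blue, C=blue, D=red, E=blue, F=green, G=red, H=blue, I=red. Each edge has distinct colors on its endpoints.

3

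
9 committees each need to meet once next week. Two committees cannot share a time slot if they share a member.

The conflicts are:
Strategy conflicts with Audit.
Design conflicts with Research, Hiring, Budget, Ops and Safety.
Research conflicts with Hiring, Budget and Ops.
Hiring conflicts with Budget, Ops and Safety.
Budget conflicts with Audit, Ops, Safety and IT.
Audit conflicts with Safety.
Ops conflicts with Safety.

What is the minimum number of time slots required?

Design, Research, Hiring, Budget, Ops are mutually in conflict, so at least 5 time slots are needed.
5 time slots suffice: time slot 1 → {Strategy, Budget}; time slot 2 → {Design, Audit, IT}; time slot 3 → {Research, Safety}; time slot 4 → {Hiring}; time slot 5 → {Ops}. Every pair that conflicts lands in different time slots.

5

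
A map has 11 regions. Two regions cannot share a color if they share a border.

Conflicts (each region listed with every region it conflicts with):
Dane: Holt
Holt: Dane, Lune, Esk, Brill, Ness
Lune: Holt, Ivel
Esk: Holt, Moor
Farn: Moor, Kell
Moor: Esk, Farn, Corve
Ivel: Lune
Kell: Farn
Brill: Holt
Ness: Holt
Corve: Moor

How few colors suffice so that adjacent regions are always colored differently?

Farn and Moor conflict, so at least 2 colors are needed.
2 colors suffice: Dane=2, Holt=1, Lune=2, Esk=2, Farn=2, Moor=1, Ivel=1, Kell=1, Brill=2, Ness=2, Corve=2. Every pair that conflicts lands in different colors.

2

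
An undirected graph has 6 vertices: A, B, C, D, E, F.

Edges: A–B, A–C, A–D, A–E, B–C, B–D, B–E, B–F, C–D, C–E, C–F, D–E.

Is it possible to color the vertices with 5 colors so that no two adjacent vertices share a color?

Yes

The chromatic number is 5. A, B, C, D, E form a clique, so at least 5 colors are needed.
One proper 5-coloring: A=4, B=2, C=1, D=3, E=5, F=3.
That is already a proper 5-coloring.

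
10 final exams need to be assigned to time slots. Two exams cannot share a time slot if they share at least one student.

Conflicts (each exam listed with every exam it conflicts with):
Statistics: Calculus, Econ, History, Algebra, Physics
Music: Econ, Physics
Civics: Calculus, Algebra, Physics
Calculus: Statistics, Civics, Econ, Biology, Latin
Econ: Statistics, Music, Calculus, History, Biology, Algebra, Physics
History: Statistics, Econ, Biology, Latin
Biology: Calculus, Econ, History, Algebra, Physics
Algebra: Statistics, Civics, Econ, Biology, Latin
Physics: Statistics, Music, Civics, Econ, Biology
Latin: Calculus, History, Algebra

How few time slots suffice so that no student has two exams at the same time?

Music, Econ, Physics are mutually in conflict, so at least 3 time slots are needed.
3 time slots suffice: time slot 1 → {Civics, Econ, Latin}; time slot 2 → {Calculus, History, Algebra, Physics}; time slot 3 → {Statistics, Music, Biology}. Every pair that conflicts lands in different time slots.

3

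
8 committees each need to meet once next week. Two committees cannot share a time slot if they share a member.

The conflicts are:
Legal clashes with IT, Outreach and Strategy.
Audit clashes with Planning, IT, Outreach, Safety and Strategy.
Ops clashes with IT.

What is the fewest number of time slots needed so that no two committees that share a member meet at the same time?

Audit and IT conflict, so at least 2 time slots are needed.
2 time slots suffice: time slot 1 → {Legal, Audit, Ops}; time slot 2 → {Planning, IT, Outreach, Safety, Strategy}. Every pair that conflicts lands in different time slots.

2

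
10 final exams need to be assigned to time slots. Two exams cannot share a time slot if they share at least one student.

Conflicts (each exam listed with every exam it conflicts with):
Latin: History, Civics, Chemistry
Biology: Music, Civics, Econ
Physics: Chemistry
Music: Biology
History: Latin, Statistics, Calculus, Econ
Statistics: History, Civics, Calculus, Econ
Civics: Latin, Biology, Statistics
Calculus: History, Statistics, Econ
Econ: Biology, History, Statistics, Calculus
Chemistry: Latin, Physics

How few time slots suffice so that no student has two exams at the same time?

4

History, Statistics, Calculus, Econ are mutually in conflict, so at least 4 time slots are needed.
4 time slots suffice: time slot 1 → {Biology, History, Chemistry}; time slot 2 → {Latin, Physics, Music, Statistics}; time slot 3 → {Civics, Econ}; time slot 4 → {Calculus}. Every pair that conflicts lands in different time slots.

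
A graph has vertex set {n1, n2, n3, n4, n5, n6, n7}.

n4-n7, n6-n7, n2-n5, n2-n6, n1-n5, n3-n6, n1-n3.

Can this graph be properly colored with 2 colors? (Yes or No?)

The cycle n5-n2-n6-n3-n1-n5 has odd length 5, so it cannot be 2-colored; at least 3 colors are needed.
So 2 colors are not enough.

No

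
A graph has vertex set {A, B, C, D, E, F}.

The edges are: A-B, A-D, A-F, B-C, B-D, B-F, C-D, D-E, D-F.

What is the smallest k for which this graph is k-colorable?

4

A, B, D, F are mutually adjacent (a clique of size 4), so at least 4 colors are needed.
4 colors suffice: A=yellow, B=blue, C=green, D=red, E=blue, F=green. No two adjacent vertices share a color.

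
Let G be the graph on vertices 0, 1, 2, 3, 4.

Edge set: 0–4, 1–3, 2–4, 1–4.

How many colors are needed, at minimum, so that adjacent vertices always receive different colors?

2

0 and 4 are adjacent, so at least 2 colors are needed.
One proper 2-coloring: 0=b, 1=b, 2=b, 3=a, 4=a. Each edge has distinct colors on its endpoints.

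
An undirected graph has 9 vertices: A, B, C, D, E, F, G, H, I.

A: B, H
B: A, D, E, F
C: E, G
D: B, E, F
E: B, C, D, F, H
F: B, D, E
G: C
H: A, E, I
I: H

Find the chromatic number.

B, D, E, F are pairwise adjacent (a clique of size 4), so at least 4 colors are needed.
4 colors suffice: color 1 → {A, E, G, I}; color 2 → {B, C, H}; color 3 → {F}; color 4 → {D}. No two adjacent vertices share a color.

4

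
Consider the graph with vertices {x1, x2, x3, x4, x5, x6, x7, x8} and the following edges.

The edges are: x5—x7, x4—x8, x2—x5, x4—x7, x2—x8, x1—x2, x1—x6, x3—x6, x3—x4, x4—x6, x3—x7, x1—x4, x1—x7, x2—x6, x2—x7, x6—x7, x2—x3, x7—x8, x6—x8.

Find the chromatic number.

x1, x4, x6, x7 are mutually adjacent (a clique of size 4), so at least 4 colors are needed.
4 colors suffice: x1=4, x2=3, x3=4, x4=3, x5=2, x6=2, x7=1, x8=4. No two adjacent vertices share a color.

4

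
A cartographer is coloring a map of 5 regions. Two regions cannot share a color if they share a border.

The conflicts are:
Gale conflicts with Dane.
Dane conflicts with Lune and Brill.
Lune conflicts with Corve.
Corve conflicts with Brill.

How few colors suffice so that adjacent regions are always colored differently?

Gale and Dane conflict, so at least 2 colors are needed.
2 colors suffice: color 1 → {Dane, Corve}; color 2 → {Gale, Lune, Brill}. No two conflicting regions share a color.

2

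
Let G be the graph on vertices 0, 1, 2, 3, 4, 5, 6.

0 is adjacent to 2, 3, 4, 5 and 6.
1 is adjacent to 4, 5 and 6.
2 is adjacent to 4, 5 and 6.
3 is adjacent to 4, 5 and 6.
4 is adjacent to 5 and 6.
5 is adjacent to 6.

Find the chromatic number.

0, 3, 4, 5, 6 are pairwise adjacent (a clique of size 5), so at least 5 colors are needed.
One proper 5-coloring: 0=d, 1=d, 2=e, 3=e, 4=a, 5=c, 6=b. Each edge has distinct colors on its endpoints.

5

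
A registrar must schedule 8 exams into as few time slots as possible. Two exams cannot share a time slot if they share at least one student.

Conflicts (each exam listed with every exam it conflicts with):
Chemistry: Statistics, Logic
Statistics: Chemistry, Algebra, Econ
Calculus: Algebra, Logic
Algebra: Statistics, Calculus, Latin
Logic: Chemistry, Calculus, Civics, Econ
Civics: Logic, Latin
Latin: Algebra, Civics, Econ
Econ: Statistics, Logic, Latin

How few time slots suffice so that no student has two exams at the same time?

The cycle Statistics-Chemistry-Logic-Calculus-Algebra-Statistics has odd length 5, so it cannot be 2-colored; at least 3 time slots are needed.
Using 3 time slots: Chemistry=2, Statistics=1, Calculus=3, Algebra=2, Logic=1, Civics=2, Latin=1, Econ=2. No two conflicting exams share a time slot.

3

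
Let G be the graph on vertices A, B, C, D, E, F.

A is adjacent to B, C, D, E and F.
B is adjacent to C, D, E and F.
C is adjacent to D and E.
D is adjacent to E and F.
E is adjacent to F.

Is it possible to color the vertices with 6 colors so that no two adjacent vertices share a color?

Yes

The chromatic number is 5. A, B, C, D, E are mutually adjacent (a clique of size 5), so at least 5 colors are needed.
5 colors suffice: color 1 → {D}; color 2 → {A}; color 3 → {B}; color 4 → {E}; color 5 → {C, F}.
Since 6 ≥ 5, a proper 6-coloring certainly exists.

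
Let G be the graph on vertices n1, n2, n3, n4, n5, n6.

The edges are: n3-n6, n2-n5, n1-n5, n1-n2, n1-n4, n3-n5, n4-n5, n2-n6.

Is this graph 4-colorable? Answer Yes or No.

The chromatic number is 3. n1, n4, n5 are mutually adjacent, so at least 3 colors are needed.
3 colors suffice: color red → {n5, n6}; color blue → {n2, n3, n4}; color green → {n1}.
Since 4 ≥ 3, a proper 4-coloring certainly exists.

Yes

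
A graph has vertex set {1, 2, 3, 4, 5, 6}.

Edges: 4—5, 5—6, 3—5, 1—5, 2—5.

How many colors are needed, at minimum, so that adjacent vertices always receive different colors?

4 and 5 are adjacent, so at least 2 colors are needed.
2 colors suffice: color red → {5}; color blue → {1, 2, 3, 4, 6}. Each edge has distinct colors on its endpoints.

2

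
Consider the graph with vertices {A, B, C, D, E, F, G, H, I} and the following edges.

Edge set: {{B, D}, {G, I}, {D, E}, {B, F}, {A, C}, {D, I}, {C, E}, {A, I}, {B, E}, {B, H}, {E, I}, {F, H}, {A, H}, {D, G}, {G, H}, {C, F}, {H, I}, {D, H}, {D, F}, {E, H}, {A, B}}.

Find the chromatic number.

4

B, D, F, H form a clique, so at least 4 colors are needed.
A valid assignment using 4 colors: A=2, B=3, C=1, D=2, E=4, F=4, G=4, H=1, I=3. Each edge has distinct colors on its endpoints.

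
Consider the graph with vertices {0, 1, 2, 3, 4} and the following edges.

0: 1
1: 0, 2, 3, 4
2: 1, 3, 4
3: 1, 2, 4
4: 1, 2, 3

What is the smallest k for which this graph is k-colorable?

4

1, 2, 3, 4 are mutually adjacent (a clique of size 4), so at least 4 colors are needed.
4 colors suffice: 0=b, 1=a, 2=c, 3=b, 4=d. Every edge joins two different colors.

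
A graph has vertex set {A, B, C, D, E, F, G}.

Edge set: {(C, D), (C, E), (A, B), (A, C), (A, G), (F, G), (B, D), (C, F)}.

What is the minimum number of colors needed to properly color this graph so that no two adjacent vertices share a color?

2

B and D are adjacent, so at least 2 colors are needed.
2 colors suffice: color 1 → {B, C, G}; color 2 → {A, D, E, F}. No two adjacent vertices share a color.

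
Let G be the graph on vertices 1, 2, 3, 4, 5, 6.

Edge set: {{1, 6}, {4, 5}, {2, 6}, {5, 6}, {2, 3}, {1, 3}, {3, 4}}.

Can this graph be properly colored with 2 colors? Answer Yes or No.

The cycle 6-1-3-4-5-6 has odd length 5, so it cannot be 2-colored; at least 3 colors are needed.
So 2 colors are not enough.

No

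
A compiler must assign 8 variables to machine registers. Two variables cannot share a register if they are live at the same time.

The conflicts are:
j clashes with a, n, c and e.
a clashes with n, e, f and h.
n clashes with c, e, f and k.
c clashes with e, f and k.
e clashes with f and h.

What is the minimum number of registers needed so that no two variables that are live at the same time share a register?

a, n, e, f are mutually in conflict, so at least 4 registers are needed.
Using 4 registers: j=4, a=3, n=1, c=3, e=2, f=4, k=2, h=1. No two conflicting variables share a register.

4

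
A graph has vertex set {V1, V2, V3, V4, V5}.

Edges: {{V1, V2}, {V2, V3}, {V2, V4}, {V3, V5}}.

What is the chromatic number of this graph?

V1 and V2 are adjacent, so at least 2 colors are needed.
2 colors suffice: V1=2, V2=1, V3=2, V4=2, V5=1. Each edge has distinct colors on its endpoints.

2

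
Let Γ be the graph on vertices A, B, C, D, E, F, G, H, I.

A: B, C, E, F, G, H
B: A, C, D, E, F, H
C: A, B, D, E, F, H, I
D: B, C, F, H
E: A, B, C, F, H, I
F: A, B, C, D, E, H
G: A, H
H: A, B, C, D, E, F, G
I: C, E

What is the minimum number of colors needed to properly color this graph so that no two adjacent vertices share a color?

A, B, C, E, F, H are pairwise adjacent (a clique of size 6), so at least 6 colors are needed.
6 colors suffice: color 1 → {H, I}; color 2 → {C, G}; color 3 → {F}; color 4 → {A, D}; color 5 → {E}; color 6 → {B}. No two adjacent vertices share a color.

6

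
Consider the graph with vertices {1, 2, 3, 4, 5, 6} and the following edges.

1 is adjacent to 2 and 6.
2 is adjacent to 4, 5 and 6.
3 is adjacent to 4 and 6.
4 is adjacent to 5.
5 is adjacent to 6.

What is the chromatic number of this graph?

1, 2, 6 form a triangle, so at least 3 colors are needed.
3 colors suffice: 1=c, 2=b, 3=b, 4=a, 5=c, 6=a. Each edge has distinct colors on its endpoints.

3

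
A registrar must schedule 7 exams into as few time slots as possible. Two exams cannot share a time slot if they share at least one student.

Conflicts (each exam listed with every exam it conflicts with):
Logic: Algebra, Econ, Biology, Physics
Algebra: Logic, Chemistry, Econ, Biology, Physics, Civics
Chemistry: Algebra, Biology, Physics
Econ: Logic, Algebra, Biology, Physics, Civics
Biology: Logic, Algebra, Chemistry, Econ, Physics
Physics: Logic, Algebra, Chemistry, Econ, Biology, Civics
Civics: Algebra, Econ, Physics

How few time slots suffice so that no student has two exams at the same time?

Logic, Algebra, Econ, Biology, Physics pairwise conflict, so at least 5 time slots are needed.
Using 5 time slots: Logic=5, Algebra=2, Chemistry=3, Econ=3, Biology=4, Physics=1, Civics=4. Each listed conflict is separated.

5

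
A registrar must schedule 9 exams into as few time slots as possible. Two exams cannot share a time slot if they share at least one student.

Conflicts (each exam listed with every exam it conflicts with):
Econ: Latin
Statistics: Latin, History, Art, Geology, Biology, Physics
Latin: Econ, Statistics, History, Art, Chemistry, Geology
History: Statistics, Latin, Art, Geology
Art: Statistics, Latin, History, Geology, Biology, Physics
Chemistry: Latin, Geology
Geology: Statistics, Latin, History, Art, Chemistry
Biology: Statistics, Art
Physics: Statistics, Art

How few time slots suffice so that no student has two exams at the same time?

Statistics, Latin, History, Art, Geology pairwise conflict, so at least 5 time slots are needed.
5 time slots suffice: Econ=2, Statistics=2, Latin=1, History=5, Art=3, Chemistry=2, Geology=4, Biology=1, Physics=1. Each listed conflict is separated.

5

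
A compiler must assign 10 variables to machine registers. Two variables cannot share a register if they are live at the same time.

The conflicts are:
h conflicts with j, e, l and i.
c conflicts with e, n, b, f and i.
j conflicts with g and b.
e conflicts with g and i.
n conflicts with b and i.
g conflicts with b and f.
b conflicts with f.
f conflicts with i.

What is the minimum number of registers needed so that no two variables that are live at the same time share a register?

j, g, b are mutually in conflict, so at least 3 registers are needed.
3 registers suffice: register 1 → {h, c, g}; register 2 → {b, l, i}; register 3 → {j, e, n, f}. Each listed conflict is separated.

3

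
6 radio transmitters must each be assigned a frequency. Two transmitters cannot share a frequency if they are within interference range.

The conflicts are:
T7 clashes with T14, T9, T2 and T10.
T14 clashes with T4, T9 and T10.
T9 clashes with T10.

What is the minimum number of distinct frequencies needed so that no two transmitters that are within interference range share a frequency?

T7, T14, T9, T10 are mutually in conflict, so at least 4 frequencies are needed.
4 frequencies suffice: frequency 1 → {T14, T2}; frequency 2 → {T7, T4}; frequency 3 → {T10}; frequency 4 → {T9}. Every pair that conflicts lands in different frequencies.

4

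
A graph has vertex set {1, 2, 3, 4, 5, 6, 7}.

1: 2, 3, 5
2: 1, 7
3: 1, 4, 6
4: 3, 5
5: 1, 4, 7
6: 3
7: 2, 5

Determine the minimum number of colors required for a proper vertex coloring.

3 and 6 are adjacent, so at least 2 colors are needed.
A valid assignment using 2 colors: 1=blue, 2=red, 3=red, 4=blue, 5=red, 6=blue, 7=blue. No two adjacent vertices share a color.

2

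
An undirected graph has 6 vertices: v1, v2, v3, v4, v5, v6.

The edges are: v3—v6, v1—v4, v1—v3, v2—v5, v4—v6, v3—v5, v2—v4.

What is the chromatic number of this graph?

3

The cycle v3-v5-v2-v4-v1-v3 has odd length 5, so it cannot be 2-colored; at least 3 colors are needed.
3 colors suffice: color 1 → {v3, v4}; color 2 → {v1, v2, v6}; color 3 → {v5}. No two adjacent vertices share a color.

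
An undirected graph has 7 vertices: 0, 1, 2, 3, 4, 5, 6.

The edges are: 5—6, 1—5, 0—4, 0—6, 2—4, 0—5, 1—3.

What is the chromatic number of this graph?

0, 5, 6 form a triangle, so at least 3 colors are needed.
3 colors suffice: 0=a, 1=a, 2=a, 3=b, 4=b, 5=b, 6=c. Each edge has distinct colors on its endpoints.

3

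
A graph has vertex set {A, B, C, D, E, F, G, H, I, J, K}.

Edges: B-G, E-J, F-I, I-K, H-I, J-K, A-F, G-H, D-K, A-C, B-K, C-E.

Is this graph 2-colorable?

No

The cycle B-G-H-I-K-B has odd length 5, so it cannot be 2-colored; at least 3 colors are needed.
So 2 colors are not enough.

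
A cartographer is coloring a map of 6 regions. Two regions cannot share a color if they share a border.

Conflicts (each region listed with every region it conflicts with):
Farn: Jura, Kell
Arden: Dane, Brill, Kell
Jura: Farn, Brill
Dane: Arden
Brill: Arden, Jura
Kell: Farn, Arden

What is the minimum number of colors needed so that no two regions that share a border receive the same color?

3

The cycle Brill-Arden-Kell-Farn-Jura-Brill has odd length 5, so it cannot be 2-colored; at least 3 colors are needed.
3 colors suffice: color 1 → {Farn, Arden}; color 2 → {Jura, Dane, Kell}; color 3 → {Brill}. No two conflicting regions share a color.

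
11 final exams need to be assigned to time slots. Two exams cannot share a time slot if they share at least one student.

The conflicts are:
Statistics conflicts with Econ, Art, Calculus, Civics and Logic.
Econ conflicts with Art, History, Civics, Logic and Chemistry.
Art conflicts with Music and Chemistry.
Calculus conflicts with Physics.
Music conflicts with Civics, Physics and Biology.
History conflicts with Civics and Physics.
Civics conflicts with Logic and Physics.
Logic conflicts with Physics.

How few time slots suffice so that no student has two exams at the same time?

4

Statistics, Econ, Civics, Logic are mutually in conflict, so at least 4 time slots are needed.
4 time slots suffice: time slot 1 → {Art, Calculus, Civics, Biology}; time slot 2 → {Econ, Physics}; time slot 3 → {Statistics, Music, History, Chemistry}; time slot 4 → {Logic}. Every pair that conflicts lands in different time slots.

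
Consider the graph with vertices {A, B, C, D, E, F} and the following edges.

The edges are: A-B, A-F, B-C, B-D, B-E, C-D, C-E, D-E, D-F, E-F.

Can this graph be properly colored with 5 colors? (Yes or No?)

The chromatic number is 4. B, C, D, E are pairwise adjacent (a clique of size 4), so at least 4 colors are needed.
4 colors suffice: color 1 → {B, F}; color 2 → {A, D}; color 3 → {E}; color 4 → {C}.
Since 5 ≥ 4, a proper 5-coloring certainly exists.

Yes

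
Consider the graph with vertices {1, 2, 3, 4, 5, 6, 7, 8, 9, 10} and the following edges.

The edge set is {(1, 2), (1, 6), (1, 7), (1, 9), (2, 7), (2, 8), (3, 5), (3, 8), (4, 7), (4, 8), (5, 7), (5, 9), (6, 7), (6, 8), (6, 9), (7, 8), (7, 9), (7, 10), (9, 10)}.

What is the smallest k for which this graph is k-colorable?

4

1, 6, 7, 9 are pairwise adjacent (a clique of size 4), so at least 4 colors are needed.
4 colors suffice: 1=d, 2=c, 3=a, 4=c, 5=c, 6=c, 7=a, 8=b, 9=b, 10=c. Every edge joins two different colors.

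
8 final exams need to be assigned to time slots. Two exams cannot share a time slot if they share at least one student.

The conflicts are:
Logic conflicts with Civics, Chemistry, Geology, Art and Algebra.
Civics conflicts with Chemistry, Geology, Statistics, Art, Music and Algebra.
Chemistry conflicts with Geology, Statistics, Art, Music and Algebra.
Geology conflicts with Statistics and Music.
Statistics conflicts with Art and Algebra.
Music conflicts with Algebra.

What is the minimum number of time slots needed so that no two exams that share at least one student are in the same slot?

Logic, Civics, Chemistry, Art pairwise conflict, so at least 4 time slots are needed.
4 time slots suffice: time slot 1 → {Chemistry}; time slot 2 → {Civics}; time slot 3 → {Logic, Statistics, Music}; time slot 4 → {Geology, Art, Algebra}. Each listed conflict is separated.

4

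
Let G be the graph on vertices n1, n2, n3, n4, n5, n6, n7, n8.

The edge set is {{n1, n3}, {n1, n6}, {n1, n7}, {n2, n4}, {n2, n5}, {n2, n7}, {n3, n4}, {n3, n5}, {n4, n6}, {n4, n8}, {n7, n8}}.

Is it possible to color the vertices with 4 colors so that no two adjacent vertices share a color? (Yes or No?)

The chromatic number is 3. The cycle n1-n3-n5-n2-n7-n1 has odd length 5, so it cannot be 2-colored; at least 3 colors are needed.
3 colors suffice: color 1 → {n1, n4, n5}; color 2 → {n2, n3, n6, n8}; color 3 → {n7}.
Since 4 ≥ 3, a proper 4-coloring certainly exists.

Yes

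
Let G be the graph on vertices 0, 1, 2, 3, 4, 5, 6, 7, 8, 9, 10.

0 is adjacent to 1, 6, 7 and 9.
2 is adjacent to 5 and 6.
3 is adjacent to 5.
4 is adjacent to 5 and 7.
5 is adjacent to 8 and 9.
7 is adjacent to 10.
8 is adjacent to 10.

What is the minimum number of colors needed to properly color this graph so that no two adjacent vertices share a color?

3

The cycle 7-4-5-9-0-7 has odd length 5, so it cannot be 2-colored; at least 3 colors are needed.
3 colors suffice: color red → {0, 5, 10}; color blue → {1, 3, 6, 7, 8, 9}; color green → {2, 4}. No two adjacent vertices share a color.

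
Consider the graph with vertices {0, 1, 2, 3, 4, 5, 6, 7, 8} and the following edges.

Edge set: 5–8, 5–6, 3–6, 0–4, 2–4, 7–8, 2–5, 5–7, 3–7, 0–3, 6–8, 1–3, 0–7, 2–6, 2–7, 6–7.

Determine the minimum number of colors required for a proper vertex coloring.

5, 6, 7, 8 are mutually adjacent (a clique of size 4), so at least 4 colors are needed.
A valid assignment using 4 colors: 0=blue, 1=red, 2=yellow, 3=green, 4=red, 5=green, 6=blue, 7=red, 8=yellow. No two adjacent vertices share a color.

4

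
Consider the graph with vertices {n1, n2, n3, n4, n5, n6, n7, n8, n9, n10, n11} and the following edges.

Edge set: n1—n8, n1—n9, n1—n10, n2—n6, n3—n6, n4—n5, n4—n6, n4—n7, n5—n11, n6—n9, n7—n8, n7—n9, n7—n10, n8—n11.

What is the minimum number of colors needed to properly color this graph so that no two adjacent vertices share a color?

The cycle n11-n8-n7-n4-n5-n11 has odd length 5, so it cannot be 2-colored; at least 3 colors are needed.
3 colors suffice: color 1 → {n1, n5, n6, n7}; color 2 → {n2, n3, n4, n8, n9, n10}; color 3 → {n11}. No two adjacent vertices share a color.

3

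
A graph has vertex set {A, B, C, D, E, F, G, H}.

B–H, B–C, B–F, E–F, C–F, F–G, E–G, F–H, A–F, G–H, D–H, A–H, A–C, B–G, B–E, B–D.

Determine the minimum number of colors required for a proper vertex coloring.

B, F, G, H are mutually adjacent (a clique of size 4), so at least 4 colors are needed.
4 colors suffice: color 1 → {A, B}; color 2 → {D, F}; color 3 → {C, E, H}; color 4 → {G}. No two adjacent vertices share a color.

4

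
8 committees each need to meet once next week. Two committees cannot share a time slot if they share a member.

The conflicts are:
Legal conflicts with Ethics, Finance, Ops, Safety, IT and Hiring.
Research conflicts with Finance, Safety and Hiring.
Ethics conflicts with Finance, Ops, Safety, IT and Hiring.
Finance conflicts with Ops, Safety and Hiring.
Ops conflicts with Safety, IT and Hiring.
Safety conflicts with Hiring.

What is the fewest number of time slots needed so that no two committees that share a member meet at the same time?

6

Legal, Ethics, Finance, Ops, Safety, Hiring pairwise conflict, so at least 6 time slots are needed.
A valid assignment using 6 time slots: Legal=4, Research=4, Ethics=6, Finance=1, Ops=5, Safety=2, IT=1, Hiring=3. Every pair that conflicts lands in different time slots.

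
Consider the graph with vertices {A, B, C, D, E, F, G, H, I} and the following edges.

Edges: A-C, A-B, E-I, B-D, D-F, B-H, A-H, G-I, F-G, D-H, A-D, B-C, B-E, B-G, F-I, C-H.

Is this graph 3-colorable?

No

A, B, C, H form a clique, so at least 4 colors are needed.
So 3 colors are not enough.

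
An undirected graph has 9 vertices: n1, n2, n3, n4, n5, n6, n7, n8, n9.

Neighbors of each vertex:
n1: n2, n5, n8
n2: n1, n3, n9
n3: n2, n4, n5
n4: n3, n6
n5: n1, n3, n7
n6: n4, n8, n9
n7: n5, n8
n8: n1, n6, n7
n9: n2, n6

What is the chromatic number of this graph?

3

The cycle n8-n6-n9-n2-n1-n8 has odd length 5, so it cannot be 2-colored; at least 3 colors are needed.
One proper 3-coloring: n1=1, n2=2, n3=1, n4=2, n5=2, n6=1, n7=1, n8=2, n9=3. Each edge has distinct colors on its endpoints.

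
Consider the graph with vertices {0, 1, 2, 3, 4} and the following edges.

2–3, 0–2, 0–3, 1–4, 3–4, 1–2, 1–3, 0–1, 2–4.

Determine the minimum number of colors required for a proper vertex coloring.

4

1, 2, 3, 4 are pairwise adjacent (a clique of size 4), so at least 4 colors are needed.
One proper 4-coloring: 0=yellow, 1=red, 2=green, 3=blue, 4=yellow. Each edge has distinct colors on its endpoints.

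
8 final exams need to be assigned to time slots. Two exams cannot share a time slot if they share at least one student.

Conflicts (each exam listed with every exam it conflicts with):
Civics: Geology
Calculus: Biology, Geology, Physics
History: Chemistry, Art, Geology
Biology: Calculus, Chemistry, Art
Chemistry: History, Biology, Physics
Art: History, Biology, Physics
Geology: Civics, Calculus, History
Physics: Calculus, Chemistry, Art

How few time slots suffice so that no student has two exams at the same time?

The cycle History-Chemistry-Biology-Calculus-Geology-History has odd length 5, so it cannot be 2-colored; at least 3 time slots are needed.
3 time slots suffice: time slot 1 → {Biology, Geology, Physics}; time slot 2 → {Civics, Calculus, Chemistry, Art}; time slot 3 → {History}. Each listed conflict is separated.

3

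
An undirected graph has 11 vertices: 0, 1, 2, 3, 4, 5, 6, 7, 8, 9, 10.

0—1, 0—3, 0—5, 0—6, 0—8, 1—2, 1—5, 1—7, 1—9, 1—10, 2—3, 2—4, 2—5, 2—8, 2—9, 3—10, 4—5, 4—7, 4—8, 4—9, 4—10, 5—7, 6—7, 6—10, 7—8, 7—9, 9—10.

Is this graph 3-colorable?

The chromatic number is 3. 2, 4, 8 are mutually adjacent, so at least 3 colors are needed.
3 colors suffice: color red → {0, 2, 7, 10}; color blue → {1, 3, 4, 6}; color green → {5, 8, 9}.
That is already a proper 3-coloring.

Yes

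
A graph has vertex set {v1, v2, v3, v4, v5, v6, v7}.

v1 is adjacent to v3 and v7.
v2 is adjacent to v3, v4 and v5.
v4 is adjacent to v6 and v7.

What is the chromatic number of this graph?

3

The cycle v2-v3-v1-v7-v4-v2 has odd length 5, so it cannot be 2-colored; at least 3 colors are needed.
A valid assignment using 3 colors: v1=1, v2=2, v3=3, v4=1, v5=1, v6=2, v7=2. No two adjacent vertices share a color.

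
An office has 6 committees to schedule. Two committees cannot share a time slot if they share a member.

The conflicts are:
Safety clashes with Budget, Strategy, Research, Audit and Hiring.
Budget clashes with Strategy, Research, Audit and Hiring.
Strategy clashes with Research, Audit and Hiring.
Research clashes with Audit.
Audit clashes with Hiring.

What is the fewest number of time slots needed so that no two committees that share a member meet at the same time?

Safety, Budget, Strategy, Audit, Hiring are mutually in conflict, so at least 5 time slots are needed.
5 time slots suffice: time slot 1 → {Budget}; time slot 2 → {Strategy}; time slot 3 → {Audit}; time slot 4 → {Safety}; time slot 5 → {Research, Hiring}. Each listed conflict is separated.

5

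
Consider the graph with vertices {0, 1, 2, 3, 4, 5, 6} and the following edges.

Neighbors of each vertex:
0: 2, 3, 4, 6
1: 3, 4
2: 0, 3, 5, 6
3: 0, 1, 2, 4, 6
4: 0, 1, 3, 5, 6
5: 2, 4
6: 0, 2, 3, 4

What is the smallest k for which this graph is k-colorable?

0, 3, 4, 6 form a clique, so at least 4 colors are needed.
4 colors suffice: color a → {2, 4}; color b → {3, 5}; color c → {1, 6}; color d → {0}. No two adjacent vertices share a color.

4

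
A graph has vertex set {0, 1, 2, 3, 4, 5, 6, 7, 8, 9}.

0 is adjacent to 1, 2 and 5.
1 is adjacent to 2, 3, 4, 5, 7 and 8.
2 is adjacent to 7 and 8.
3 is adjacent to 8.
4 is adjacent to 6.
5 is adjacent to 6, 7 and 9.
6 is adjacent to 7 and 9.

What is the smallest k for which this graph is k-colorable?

3

0, 1, 5 form a triangle, so at least 3 colors are needed.
3 colors suffice: 0=green, 1=red, 2=blue, 3=blue, 4=blue, 5=blue, 6=red, 7=green, 8=green, 9=green. No two adjacent vertices share a color.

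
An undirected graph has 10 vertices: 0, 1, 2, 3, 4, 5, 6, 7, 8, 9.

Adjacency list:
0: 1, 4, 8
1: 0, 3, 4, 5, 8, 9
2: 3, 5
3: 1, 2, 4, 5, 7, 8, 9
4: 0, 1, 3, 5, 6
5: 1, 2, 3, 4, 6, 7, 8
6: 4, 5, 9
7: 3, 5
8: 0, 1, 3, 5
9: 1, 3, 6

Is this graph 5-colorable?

Yes

The chromatic number is 4. 1, 3, 4, 5 are pairwise adjacent (a clique of size 4), so at least 4 colors are needed.
4 colors suffice: color red → {0, 5, 9}; color blue → {3, 6}; color green → {1, 2, 7}; color yellow → {4, 8}.
Since 5 ≥ 4, a proper 5-coloring certainly exists.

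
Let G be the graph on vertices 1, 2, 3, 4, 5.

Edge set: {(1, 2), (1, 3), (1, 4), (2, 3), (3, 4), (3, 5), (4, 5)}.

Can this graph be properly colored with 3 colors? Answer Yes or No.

Yes

The chromatic number is 3. 1, 3, 4 are pairwise adjacent, so at least 3 colors are needed.
3 colors suffice: color a → {3}; color b → {2, 4}; color c → {1, 5}.
That is already a proper 3-coloring.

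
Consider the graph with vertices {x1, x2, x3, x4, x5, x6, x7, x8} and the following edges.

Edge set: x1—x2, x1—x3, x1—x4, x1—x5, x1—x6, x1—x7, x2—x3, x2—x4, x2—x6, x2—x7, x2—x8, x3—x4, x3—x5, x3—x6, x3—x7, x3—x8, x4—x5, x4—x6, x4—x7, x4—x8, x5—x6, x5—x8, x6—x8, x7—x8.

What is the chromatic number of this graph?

5

x2, x3, x4, x7, x8 are mutually adjacent (a clique of size 5), so at least 5 colors are needed.
5 colors suffice: x1=G, x2=Y, x3=R, x4=B, x5=Y, x6=P, x7=P, x8=G. Each edge has distinct colors on its endpoints.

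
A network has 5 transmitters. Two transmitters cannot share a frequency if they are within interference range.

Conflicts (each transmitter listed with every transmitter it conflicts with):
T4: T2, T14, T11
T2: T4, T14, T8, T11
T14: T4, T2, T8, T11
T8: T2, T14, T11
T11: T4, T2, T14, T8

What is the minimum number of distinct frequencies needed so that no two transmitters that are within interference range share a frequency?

T4, T2, T14, T11 all conflict with each other, so at least 4 frequencies are needed.
4 frequencies suffice: frequency 1 → {T2}; frequency 2 → {T11}; frequency 3 → {T14}; frequency 4 → {T4, T8}. Each listed conflict is separated.

4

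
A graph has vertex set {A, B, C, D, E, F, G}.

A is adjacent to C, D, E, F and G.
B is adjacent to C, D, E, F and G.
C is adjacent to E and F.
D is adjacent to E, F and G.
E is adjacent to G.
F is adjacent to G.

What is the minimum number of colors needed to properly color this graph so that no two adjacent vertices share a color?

B, D, E, G are mutually adjacent (a clique of size 4), so at least 4 colors are needed.
One proper 4-coloring: A=1, B=1, C=2, D=4, E=3, F=3, G=2. Every edge joins two different colors.

4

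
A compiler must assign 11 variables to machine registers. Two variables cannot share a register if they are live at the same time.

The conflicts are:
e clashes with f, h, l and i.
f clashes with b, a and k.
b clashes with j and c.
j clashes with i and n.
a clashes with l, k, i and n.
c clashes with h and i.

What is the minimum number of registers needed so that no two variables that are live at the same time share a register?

f, a, k pairwise conflict, so at least 3 registers are needed.
3 registers suffice: register 1 → {e, j, a, c}; register 2 → {f, h, l, i, n}; register 3 → {b, k}. Each listed conflict is separated.

3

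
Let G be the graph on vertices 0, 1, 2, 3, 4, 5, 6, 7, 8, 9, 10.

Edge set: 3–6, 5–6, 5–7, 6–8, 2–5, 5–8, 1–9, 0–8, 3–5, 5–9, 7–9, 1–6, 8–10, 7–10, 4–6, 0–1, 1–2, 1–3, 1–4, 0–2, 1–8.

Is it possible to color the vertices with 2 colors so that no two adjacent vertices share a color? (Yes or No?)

5, 7, 9 form a triangle, so at least 3 colors are needed.
So 2 colors are not enough.

No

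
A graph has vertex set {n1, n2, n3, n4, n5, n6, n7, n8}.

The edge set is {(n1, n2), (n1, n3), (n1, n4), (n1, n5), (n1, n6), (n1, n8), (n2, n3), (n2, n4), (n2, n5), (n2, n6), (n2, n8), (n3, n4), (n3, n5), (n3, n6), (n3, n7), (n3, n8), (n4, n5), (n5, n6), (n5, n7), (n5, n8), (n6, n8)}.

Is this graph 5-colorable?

n1, n2, n3, n5, n6, n8 are mutually adjacent (a clique of size 6), so at least 6 colors are needed.
So 5 colors are not enough.

No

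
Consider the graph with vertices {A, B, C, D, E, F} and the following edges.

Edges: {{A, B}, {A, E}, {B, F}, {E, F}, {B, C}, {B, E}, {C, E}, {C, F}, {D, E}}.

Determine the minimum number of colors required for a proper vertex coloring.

4

B, C, E, F are mutually adjacent (a clique of size 4), so at least 4 colors are needed.
4 colors suffice: color red → {E}; color blue → {B, D}; color green → {A, F}; color yellow → {C}. Each edge has distinct colors on its endpoints.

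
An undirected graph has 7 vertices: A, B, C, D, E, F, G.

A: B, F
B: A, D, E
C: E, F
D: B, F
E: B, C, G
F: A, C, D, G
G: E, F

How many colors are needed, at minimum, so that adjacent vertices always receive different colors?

The cycle F-A-B-E-G-F has odd length 5, so it cannot be 2-colored; at least 3 colors are needed.
A valid assignment using 3 colors: A=2, B=1, C=3, D=2, E=2, F=1, G=3. Each edge has distinct colors on its endpoints.

3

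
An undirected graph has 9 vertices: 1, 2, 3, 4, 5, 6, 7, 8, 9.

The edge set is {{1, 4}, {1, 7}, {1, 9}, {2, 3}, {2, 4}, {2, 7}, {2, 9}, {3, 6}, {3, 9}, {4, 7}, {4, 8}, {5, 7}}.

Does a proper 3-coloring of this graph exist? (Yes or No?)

The chromatic number is 3. 1, 4, 7 form a triangle, so at least 3 colors are needed.
A valid assignment using 3 colors: 1=green, 2=green, 3=red, 4=red, 5=red, 6=blue, 7=blue, 8=blue, 9=blue.
That is already a proper 3-coloring.

Yes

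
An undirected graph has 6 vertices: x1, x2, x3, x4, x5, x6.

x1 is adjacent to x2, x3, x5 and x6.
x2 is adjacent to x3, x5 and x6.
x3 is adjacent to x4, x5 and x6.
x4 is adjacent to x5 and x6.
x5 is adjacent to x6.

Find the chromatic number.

x1, x2, x3, x5, x6 are mutually adjacent (a clique of size 5), so at least 5 colors are needed.
A valid assignment using 5 colors: x1=purple, x2=yellow, x3=red, x4=yellow, x5=blue, x6=green. Every edge joins two different colors.

5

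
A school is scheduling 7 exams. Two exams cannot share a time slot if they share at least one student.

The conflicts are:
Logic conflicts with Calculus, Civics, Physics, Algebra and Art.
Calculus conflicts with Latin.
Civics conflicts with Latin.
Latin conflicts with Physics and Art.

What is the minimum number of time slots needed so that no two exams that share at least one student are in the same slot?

Logic and Calculus conflict, so at least 2 time slots are needed.
2 time slots suffice: time slot 1 → {Logic, Latin}; time slot 2 → {Calculus, Civics, Physics, Algebra, Art}. No two conflicting exams share a time slot.

2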